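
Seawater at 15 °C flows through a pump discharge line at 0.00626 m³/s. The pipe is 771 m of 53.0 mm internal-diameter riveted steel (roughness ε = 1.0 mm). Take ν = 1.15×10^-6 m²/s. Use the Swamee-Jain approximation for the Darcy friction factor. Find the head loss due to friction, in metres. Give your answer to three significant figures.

V = 4Q/(πD²) = 4·0.00626/(π·0.0530²) = 2.837 m/s
Re = VD/ν = 2.837·0.0530/1.15×10^-6 = 1.31×10^5 → turbulent
ε/D = 1.0/53.0 = 0.0189
Swamee-Jain: f = 0.04807
h_f = f(L/D)V²/(2g) = 0.04807·(771/0.0530)·2.837²/(2·9.81) = 287.0 m

h_f ≈ 287 m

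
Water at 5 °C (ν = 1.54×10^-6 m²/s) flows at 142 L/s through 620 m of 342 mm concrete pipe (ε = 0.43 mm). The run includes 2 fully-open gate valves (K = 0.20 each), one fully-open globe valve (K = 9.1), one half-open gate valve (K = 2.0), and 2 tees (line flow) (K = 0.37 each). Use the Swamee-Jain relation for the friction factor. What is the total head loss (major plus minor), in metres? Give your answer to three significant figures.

V = 4Q/(πD²) = 1.546 m/s; V²/2g = 0.1218 m
Re = 3.43×10^5, ε/D = 0.00126 → f = 0.02165 (Swamee-Jain)
Major: h_f = f(L/D)·V²/2g = 0.02165·1813·0.1218 = 4.779 m
Minor: ΣK = 12.2; h_m = ΣK·V²/2g = 1.491 m
Total H_L = 4.779 + 1.491 = 6.270 m

H_L ≈ 6.27 m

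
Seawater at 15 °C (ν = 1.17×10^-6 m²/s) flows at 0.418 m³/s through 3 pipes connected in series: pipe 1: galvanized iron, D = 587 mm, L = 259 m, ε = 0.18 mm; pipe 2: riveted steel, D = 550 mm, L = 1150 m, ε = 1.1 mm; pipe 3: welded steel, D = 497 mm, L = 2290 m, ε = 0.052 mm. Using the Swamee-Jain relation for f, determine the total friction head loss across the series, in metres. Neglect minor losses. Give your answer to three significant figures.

H ≈ 23.6 m

Pipe 1: V = 1.545 m/s, Re = 7.75×10^5, ε/D = 3.07×10^-4, f = 0.01600, h_1 = f(L/D)V²/2g = 0.8587 m
Pipe 2: V = 1.759 m/s, Re = 8.27×10^5, ε/D = 0.00200, f = 0.02373, h_2 = f(L/D)V²/2g = 7.827 m
Pipe 3: V = 2.155 m/s, Re = 9.15×10^5, ε/D = 1.05×10^-4, f = 0.01368, h_3 = f(L/D)V²/2g = 14.91 m
Series → Q common, losses add: H = Σh = 23.60 m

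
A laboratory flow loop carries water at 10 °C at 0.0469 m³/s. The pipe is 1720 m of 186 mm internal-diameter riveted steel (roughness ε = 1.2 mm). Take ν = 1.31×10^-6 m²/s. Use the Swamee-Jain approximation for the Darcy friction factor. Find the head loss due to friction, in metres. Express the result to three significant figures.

h_f ≈ 46.8 m

V = 4Q/(πD²) = 4·0.0469/(π·0.186²) = 1.726 m/s
Re = VD/ν = 1.726·0.186/1.31×10^-6 = 2.45×10^5 → turbulent
ε/D = 1.2/186 = 0.00645
Swamee-Jain: f = 0.03333
h_f = f(L/D)V²/(2g) = 0.03333·(1720/0.186)·1.726²/(2·9.81) = 46.80 m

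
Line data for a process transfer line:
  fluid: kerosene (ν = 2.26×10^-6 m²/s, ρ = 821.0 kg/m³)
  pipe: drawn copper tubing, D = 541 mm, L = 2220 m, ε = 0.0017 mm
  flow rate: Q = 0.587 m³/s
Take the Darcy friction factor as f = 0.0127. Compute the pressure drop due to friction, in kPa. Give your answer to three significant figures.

V = 4Q/(πD²) = 4·0.587/(π·0.541²) = 2.554 m/s
h_f = f(L/D)V²/(2g) = 0.01270·(2220/0.541)·2.554²/(2·9.81) = 17.32 m
Δp = ρg·h_f = 821.0·9.81·17.32 = 139.5 kPa

Δp ≈ 140 kPa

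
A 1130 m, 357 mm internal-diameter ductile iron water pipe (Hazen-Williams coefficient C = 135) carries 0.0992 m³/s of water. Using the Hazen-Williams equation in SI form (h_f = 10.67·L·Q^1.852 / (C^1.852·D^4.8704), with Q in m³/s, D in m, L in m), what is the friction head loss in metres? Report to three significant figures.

h_f ≈ 2.86 m

h_f = 10.67·1130·0.0992^1.852 / (135^1.852·0.357^4.8704) = 2.858 m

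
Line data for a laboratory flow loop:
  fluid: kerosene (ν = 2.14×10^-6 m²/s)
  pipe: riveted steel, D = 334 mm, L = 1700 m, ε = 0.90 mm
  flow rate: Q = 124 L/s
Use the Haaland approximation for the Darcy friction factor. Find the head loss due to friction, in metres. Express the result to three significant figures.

h_f ≈ 13.5 m

V = 4Q/(πD²) = 4·0.124/(π·0.334²) = 1.415 m/s
Re = VD/ν = 1.415·0.334/2.14×10^-6 = 2.21×10^5 → turbulent
ε/D = 0.90/334 = 0.00269
Haaland: f = 0.02603
h_f = f(L/D)V²/(2g) = 0.02603·(1700/0.334)·1.415²/(2·9.81) = 13.53 m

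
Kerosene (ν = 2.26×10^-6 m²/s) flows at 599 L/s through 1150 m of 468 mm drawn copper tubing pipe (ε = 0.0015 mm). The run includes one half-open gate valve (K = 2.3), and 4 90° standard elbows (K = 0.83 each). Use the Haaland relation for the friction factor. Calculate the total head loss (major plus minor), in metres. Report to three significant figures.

V = 4Q/(πD²) = 3.482 m/s; V²/2g = 0.6180 m
Re = 7.21×10^5, ε/D = 3.21×10^-6 → f = 0.01229 (Haaland)
Major: h_f = f(L/D)·V²/2g = 0.01229·2457·0.6180 = 18.67 m
Minor: ΣK = 5.62; h_m = ΣK·V²/2g = 3.473 m
Total H_L = 18.67 + 3.473 = 22.14 m

H_L ≈ 22.1 m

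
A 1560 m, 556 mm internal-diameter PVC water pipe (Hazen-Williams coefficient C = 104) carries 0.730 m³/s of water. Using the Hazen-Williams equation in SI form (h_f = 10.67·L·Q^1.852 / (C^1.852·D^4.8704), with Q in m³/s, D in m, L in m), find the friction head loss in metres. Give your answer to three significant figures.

h_f = 10.67·1560·0.730^1.852 / (104^1.852·0.556^4.8704) = 29.80 m

h_f ≈ 29.8 m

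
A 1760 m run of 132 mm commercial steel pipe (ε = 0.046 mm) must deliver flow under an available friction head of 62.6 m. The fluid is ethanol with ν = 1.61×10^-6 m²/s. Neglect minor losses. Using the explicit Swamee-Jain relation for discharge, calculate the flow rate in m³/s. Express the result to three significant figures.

Q ≈ 0.0308 m³/s

Swamee-Jain (Type II): Q = -0.965·√(gD⁵h_f/L)·ln[ε/(3.7D) + √(3.17ν²L/(gD³h_f))]
√(gD⁵h_f/L) = √(9.81·0.132⁵·62.6/1760) = 0.003739
ε/(3.7D) = 9.42×10^-5; √(3.17ν²L/(gD³h_f)) = 1.01×10^-4
Q = -0.965·0.003739·ln(1.954×10^-4) = 0.03082 m³/s
Check: V = 2.25 m/s, Re = 1.85×10^5, f = 0.01824, h_f = 62.9 m ≈ 62.6 m ✓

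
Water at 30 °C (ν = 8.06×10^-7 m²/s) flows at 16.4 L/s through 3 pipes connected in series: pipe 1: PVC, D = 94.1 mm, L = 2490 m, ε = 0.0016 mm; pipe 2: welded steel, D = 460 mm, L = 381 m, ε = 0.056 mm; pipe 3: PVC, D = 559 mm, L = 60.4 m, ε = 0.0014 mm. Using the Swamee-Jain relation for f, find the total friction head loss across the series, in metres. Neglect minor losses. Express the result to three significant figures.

H ≈ 111 m

Pipe 1: V = 2.358 m/s, Re = 2.75×10^5, ε/D = 1.70×10^-5, f = 0.01480, h_1 = f(L/D)V²/2g = 111.0 m
Pipe 2: V = 0.09868 m/s, Re = 5.63×10^4, ε/D = 1.22×10^-4, f = 0.02074, h_2 = f(L/D)V²/2g = 0.008525 m
Pipe 3: V = 0.06682 m/s, Re = 4.63×10^4, ε/D = 2.50×10^-6, f = 0.02113, h_3 = f(L/D)V²/2g = 5.196×10^-4 m
Series → Q common, losses add: H = Σh = 111.0 m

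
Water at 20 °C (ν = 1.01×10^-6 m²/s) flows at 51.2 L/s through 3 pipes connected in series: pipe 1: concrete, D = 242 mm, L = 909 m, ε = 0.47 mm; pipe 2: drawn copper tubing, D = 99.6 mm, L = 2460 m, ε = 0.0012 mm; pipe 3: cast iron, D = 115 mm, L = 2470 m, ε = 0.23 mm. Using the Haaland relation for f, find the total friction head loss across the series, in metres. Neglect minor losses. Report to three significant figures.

Pipe 1: V = 1.113 m/s, Re = 2.67×10^5, ε/D = 0.00194, f = 0.02389, h_1 = f(L/D)V²/2g = 5.668 m
Pipe 2: V = 6.571 m/s, Re = 6.48×10^5, ε/D = 1.20×10^-5, f = 0.01264, h_2 = f(L/D)V²/2g = 687.3 m
Pipe 3: V = 4.929 m/s, Re = 5.61×10^5, ε/D = 0.00200, f = 0.02376, h_3 = f(L/D)V²/2g = 631.9 m
Series → Q common, losses add: H = Σh = 1325 m

H ≈ 1320 m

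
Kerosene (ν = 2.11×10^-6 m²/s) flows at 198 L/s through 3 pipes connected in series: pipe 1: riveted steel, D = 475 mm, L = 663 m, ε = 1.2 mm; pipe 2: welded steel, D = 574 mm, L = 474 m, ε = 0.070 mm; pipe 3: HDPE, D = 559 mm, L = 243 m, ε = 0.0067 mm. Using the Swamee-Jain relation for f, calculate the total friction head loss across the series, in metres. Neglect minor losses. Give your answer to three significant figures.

H ≈ 2.91 m

Pipe 1: V = 1.117 m/s, Re = 2.52×10^5, ε/D = 0.00253, f = 0.02571, h_1 = f(L/D)V²/2g = 2.284 m
Pipe 2: V = 0.7652 m/s, Re = 2.08×10^5, ε/D = 1.22×10^-4, f = 0.01646, h_2 = f(L/D)V²/2g = 0.4057 m
Pipe 3: V = 0.8068 m/s, Re = 2.14×10^5, ε/D = 1.20×10^-5, f = 0.01545, h_3 = f(L/D)V²/2g = 0.2228 m
Series → Q common, losses add: H = Σh = 2.912 m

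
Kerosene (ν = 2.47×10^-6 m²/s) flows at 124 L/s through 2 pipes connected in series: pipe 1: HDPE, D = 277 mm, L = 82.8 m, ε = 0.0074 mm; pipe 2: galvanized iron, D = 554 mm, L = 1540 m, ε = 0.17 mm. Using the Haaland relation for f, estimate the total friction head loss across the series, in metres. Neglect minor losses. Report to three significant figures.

H ≈ 1.69 m

Pipe 1: V = 2.058 m/s, Re = 2.31×10^5, ε/D = 2.67×10^-5, f = 0.01526, h_1 = f(L/D)V²/2g = 0.9846 m
Pipe 2: V = 0.5144 m/s, Re = 1.15×10^5, ε/D = 3.07×10^-4, f = 0.01882, h_2 = f(L/D)V²/2g = 0.7058 m
Series → Q common, losses add: H = Σh = 1.690 m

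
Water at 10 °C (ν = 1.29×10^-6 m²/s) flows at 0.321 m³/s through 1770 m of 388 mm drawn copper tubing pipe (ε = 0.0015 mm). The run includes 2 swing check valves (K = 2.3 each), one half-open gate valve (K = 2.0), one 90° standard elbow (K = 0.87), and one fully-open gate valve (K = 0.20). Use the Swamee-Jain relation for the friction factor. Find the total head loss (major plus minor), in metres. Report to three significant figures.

H_L ≈ 23.6 m

V = 4Q/(πD²) = 2.715 m/s; V²/2g = 0.3757 m
Re = 8.17×10^5, ε/D = 3.87×10^-6 → f = 0.01210 (Swamee-Jain)
Major: h_f = f(L/D)·V²/2g = 0.01210·4562·0.3757 = 20.73 m
Minor: ΣK = 7.67; h_m = ΣK·V²/2g = 2.881 m
Total H_L = 20.73 + 2.881 = 23.62 m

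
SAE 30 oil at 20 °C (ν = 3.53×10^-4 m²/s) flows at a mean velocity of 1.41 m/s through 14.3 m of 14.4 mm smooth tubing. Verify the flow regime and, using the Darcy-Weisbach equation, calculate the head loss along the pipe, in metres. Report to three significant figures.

Re = VD/ν = 1.41·0.01440/3.53×10^-4 = 57.5 → laminar (Re < 2300)
f = 64/Re = 1.113
h_f = f(L/D)V²/(2g) = 1.113·(14.3/0.01440)·1.41²/(2·9.81) = 112.0 m

h_f ≈ 112 m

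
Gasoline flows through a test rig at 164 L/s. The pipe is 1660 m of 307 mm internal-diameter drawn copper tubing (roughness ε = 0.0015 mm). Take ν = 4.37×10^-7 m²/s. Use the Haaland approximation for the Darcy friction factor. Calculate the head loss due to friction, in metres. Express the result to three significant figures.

h_f ≈ 14.7 m

V = 4Q/(πD²) = 4·0.164/(π·0.307²) = 2.216 m/s
Re = VD/ν = 2.216·0.307/4.37×10^-7 = 1.56×10^6 → turbulent
ε/D = 0.0015/307 = 4.89×10^-6
Haaland: f = 0.01088
h_f = f(L/D)V²/(2g) = 0.01088·(1660/0.307)·2.216²/(2·9.81) = 14.72 m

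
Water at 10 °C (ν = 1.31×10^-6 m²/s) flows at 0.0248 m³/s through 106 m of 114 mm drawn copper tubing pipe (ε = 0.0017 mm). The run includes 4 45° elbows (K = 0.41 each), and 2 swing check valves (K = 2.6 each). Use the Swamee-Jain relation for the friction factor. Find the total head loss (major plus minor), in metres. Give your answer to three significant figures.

V = 4Q/(πD²) = 2.430 m/s; V²/2g = 0.3009 m
Re = 2.11×10^5, ε/D = 1.49×10^-5 → f = 0.01551 (Swamee-Jain)
Major: h_f = f(L/D)·V²/2g = 0.01551·929.8·0.3009 = 4.338 m
Minor: ΣK = 6.84; h_m = ΣK·V²/2g = 2.058 m
Total H_L = 4.338 + 2.058 = 6.396 m

H_L ≈ 6.40 m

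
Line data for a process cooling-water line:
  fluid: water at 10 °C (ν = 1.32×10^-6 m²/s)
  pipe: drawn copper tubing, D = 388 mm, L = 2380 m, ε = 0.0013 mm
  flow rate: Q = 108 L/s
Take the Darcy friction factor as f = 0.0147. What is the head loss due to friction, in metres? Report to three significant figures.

h_f ≈ 3.83 m

V = 4Q/(πD²) = 4·0.108/(π·0.388²) = 0.9134 m/s
h_f = f(L/D)V²/(2g) = 0.01470·(2380/0.388)·0.9134²/(2·9.81) = 3.834 m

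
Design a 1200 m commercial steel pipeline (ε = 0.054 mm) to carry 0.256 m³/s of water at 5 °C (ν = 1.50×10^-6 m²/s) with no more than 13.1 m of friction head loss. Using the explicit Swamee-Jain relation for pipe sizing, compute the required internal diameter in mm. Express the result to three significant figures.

Swamee-Jain (Type III): D = 0.66·[ε^1.25·(LQ²/(gh_f))^4.75 + ν·Q^9.4·(L/(gh_f))^5.2]^0.04
LQ²/(gh_f) = 0.6120; L/(gh_f) = 9.338
Term 1 = ε^1.25·(…)^4.75 = 4.49×10^-7; Term 2 = ν·Q^9.4·(…)^5.2 = 4.56×10^-7
D = 0.66·(4.49×10^-7 + 4.56×10^-7)^0.04 = 0.3783 m = 378 mm
Check: V = 2.28 m/s, Re = 5.74×10^5, f = 0.01474, h_f = 12.4 m ≈ 13.1 m ✓

D ≈ 378 mm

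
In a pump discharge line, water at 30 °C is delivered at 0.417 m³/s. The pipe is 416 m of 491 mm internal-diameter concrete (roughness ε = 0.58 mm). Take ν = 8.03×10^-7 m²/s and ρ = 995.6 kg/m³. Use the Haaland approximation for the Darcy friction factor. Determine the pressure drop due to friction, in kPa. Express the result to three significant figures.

Δp ≈ 42.3 kPa

V = 4Q/(πD²) = 4·0.417/(π·0.491²) = 2.202 m/s
Re = VD/ν = 2.202·0.491/8.03×10^-7 = 1.35×10^6 → turbulent
ε/D = 0.58/491 = 0.00118
Haaland: f = 0.02067
h_f = f(L/D)V²/(2g) = 0.02067·(416/0.491)·2.202²/(2·9.81) = 4.330 m
Δp = ρg·h_f = 995.6·9.81·4.330 = 42.29 kPa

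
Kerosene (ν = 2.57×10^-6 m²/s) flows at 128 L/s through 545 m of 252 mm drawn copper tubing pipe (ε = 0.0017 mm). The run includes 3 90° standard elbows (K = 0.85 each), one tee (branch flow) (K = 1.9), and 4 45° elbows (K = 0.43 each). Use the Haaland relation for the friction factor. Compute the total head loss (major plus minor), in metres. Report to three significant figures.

V = 4Q/(πD²) = 2.566 m/s; V²/2g = 0.3357 m
Re = 2.52×10^5, ε/D = 6.75×10^-6 → f = 0.01487 (Haaland)
Major: h_f = f(L/D)·V²/2g = 0.01487·2163·0.3357 = 10.80 m
Minor: ΣK = 6.17; h_m = ΣK·V²/2g = 2.071 m
Total H_L = 10.80 + 2.071 = 12.87 m

H_L ≈ 12.9 m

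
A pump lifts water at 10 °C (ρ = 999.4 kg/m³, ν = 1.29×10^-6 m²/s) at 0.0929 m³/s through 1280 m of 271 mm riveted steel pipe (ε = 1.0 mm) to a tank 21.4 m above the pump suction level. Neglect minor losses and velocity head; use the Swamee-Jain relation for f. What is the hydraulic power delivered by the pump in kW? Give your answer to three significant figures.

V = 4Q/(πD²) = 1.611 m/s; Re = 3.38×10^5; ε/D = 0.00369; f = 0.02824
h_f = f(L/D)V²/2g = 17.63 m
Total head H = z + h_f = 21.4 + 17.63 = 39.03 m
P_hyd = ρgQH = 999.4·9.81·0.0929·39.03 = 35.55 kW

P_hyd ≈ 35.6 kW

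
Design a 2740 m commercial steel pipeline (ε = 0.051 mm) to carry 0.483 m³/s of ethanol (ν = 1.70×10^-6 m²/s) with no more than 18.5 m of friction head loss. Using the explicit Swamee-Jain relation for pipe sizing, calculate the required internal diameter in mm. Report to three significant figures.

Swamee-Jain (Type III): D = 0.66·[ε^1.25·(LQ²/(gh_f))^4.75 + ν·Q^9.4·(L/(gh_f))^5.2]^0.04
LQ²/(gh_f) = 3.522; L/(gh_f) = 15.10
Term 1 = ε^1.25·(…)^4.75 = 0.00171; Term 2 = ν·Q^9.4·(…)^5.2 = 0.00245
D = 0.66·(0.00171 + 0.00245)^0.04 = 0.5300 m = 530 mm
Check: V = 2.19 m/s, Re = 6.83×10^5, f = 0.01394, h_f = 17.6 m ≈ 18.5 m ✓

D ≈ 530 mm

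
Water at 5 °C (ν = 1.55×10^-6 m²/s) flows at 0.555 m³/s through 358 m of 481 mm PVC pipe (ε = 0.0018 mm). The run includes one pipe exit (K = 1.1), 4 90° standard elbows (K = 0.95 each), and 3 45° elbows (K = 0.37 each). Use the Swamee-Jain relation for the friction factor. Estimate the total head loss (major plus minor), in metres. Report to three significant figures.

V = 4Q/(πD²) = 3.054 m/s; V²/2g = 0.4755 m
Re = 9.48×10^5, ε/D = 3.74×10^-6 → f = 0.01180 (Swamee-Jain)
Major: h_f = f(L/D)·V²/2g = 0.01180·744.3·0.4755 = 4.177 m
Minor: ΣK = 6.01; h_m = ΣK·V²/2g = 2.858 m
Total H_L = 4.177 + 2.858 = 7.035 m

H_L ≈ 7.03 m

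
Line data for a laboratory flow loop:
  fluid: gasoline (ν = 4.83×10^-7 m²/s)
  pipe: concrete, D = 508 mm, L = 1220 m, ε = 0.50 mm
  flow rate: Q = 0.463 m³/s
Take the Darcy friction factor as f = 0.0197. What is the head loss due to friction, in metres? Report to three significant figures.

V = 4Q/(πD²) = 4·0.463/(π·0.508²) = 2.284 m/s
h_f = f(L/D)V²/(2g) = 0.01970·(1220/0.508)·2.284²/(2·9.81) = 12.58 m

h_f ≈ 12.6 m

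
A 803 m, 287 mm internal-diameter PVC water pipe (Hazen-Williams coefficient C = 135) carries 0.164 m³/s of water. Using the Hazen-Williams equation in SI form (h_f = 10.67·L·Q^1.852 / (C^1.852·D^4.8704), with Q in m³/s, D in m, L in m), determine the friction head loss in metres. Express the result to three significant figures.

h_f = 10.67·803·0.164^1.852 / (135^1.852·0.287^4.8704) = 14.92 m

h_f ≈ 14.9 m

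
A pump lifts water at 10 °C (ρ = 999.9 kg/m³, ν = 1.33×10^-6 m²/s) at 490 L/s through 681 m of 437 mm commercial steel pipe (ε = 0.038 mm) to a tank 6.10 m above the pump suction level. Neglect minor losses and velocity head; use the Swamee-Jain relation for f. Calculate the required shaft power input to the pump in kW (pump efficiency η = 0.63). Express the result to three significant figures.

V = 4Q/(πD²) = 3.267 m/s; Re = 1.07×10^6; ε/D = 8.70×10^-5; f = 0.01323
h_f = f(L/D)V²/2g = 11.21 m
Total head H = z + h_f = 6.10 + 11.21 = 17.31 m
P_hyd = ρgQH = 999.9·9.81·0.490·17.31 = 83.22 kW
P_shaft = P_hyd/η = 83.22/0.63 = 132.1 kW

P_shaft ≈ 132 kW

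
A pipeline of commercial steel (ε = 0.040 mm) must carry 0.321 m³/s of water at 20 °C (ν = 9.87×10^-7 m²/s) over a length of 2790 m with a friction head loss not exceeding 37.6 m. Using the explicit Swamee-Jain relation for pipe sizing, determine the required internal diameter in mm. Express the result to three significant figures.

D ≈ 389 mm

Swamee-Jain (Type III): D = 0.66·[ε^1.25·(LQ²/(gh_f))^4.75 + ν·Q^9.4·(L/(gh_f))^5.2]^0.04
LQ²/(gh_f) = 0.7794; L/(gh_f) = 7.564
Term 1 = ε^1.25·(…)^4.75 = 9.74×10^-7; Term 2 = ν·Q^9.4·(…)^5.2 = 8.41×10^-7
D = 0.66·(9.74×10^-7 + 8.41×10^-7)^0.04 = 0.3890 m = 389 mm
Check: V = 2.70 m/s, Re = 1.06×10^6, f = 0.01348, h_f = 36.0 m ≈ 37.6 m ✓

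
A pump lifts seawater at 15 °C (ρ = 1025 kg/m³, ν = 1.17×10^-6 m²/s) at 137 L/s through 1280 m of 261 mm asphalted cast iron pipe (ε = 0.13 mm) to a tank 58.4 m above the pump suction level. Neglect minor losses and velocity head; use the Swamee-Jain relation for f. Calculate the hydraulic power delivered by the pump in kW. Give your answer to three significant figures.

V = 4Q/(πD²) = 2.561 m/s; Re = 5.71×10^5; ε/D = 4.98×10^-4; f = 0.01765
h_f = f(L/D)V²/2g = 28.93 m
Total head H = z + h_f = 58.4 + 28.93 = 87.33 m
P_hyd = ρgQH = 1025·9.81·0.137·87.33 = 120.3 kW

P_hyd ≈ 120 kW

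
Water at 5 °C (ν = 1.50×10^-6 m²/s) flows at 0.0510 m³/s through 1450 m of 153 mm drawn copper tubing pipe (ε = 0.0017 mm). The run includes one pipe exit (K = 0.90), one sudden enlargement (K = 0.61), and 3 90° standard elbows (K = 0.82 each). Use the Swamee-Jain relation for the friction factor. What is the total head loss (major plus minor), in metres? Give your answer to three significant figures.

V = 4Q/(πD²) = 2.774 m/s; V²/2g = 0.3922 m
Re = 2.83×10^5, ε/D = 1.11×10^-5 → f = 0.01466 (Swamee-Jain)
Major: h_f = f(L/D)·V²/2g = 0.01466·9477·0.3922 = 54.49 m
Minor: ΣK = 3.97; h_m = ΣK·V²/2g = 1.557 m
Total H_L = 54.49 + 1.557 = 56.04 m

H_L ≈ 56.0 m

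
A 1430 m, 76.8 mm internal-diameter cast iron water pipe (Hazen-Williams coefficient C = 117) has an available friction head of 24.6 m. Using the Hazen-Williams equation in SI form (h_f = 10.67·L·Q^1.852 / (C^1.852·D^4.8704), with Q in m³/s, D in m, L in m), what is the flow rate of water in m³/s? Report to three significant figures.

Rearranging: Q = [h_f·C^1.852·D^4.8704 / (10.67·L)]^(1/1.852)
Q = [24.6·117^1.852·0.0768^4.8704 / (10.67·1430)]^0.540 = 0.004256 m³/s

Q ≈ 0.00426 m³/s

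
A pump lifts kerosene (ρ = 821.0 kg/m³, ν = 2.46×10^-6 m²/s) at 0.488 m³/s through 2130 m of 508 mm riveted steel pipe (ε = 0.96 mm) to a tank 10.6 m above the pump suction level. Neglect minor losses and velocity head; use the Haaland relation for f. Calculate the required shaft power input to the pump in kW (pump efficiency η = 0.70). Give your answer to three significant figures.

V = 4Q/(πD²) = 2.408 m/s; Re = 4.97×10^5; ε/D = 0.00189; f = 0.02345
h_f = f(L/D)V²/2g = 29.06 m
Total head H = z + h_f = 10.6 + 29.06 = 39.66 m
P_hyd = ρgQH = 821.0·9.81·0.488·39.66 = 155.9 kW
P_shaft = P_hyd/η = 155.9/0.70 = 222.7 kW

P_shaft ≈ 223 kW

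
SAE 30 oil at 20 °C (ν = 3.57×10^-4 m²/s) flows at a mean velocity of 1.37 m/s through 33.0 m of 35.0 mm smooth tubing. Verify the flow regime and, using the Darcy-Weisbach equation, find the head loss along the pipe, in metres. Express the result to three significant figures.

Re = VD/ν = 1.37·0.03500/3.57×10^-4 = 134 → laminar (Re < 2300)
f = 64/Re = 0.4765
h_f = f(L/D)V²/(2g) = 0.4765·(33.0/0.03500)·1.37²/(2·9.81) = 42.98 m

h_f ≈ 43.0 m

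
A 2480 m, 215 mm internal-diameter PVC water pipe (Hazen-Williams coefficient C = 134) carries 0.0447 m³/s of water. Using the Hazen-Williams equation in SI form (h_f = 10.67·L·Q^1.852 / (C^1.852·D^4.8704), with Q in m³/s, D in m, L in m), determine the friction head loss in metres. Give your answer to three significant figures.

h_f ≈ 17.2 m

h_f = 10.67·2480·0.0447^1.852 / (134^1.852·0.215^4.8704) = 17.17 m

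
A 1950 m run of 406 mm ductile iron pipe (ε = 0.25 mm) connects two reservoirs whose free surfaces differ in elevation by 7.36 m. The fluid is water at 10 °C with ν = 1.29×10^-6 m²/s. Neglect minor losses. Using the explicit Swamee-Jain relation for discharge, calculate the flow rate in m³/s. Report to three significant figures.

Swamee-Jain (Type II): Q = -0.965·√(gD⁵h_f/L)·ln[ε/(3.7D) + √(3.17ν²L/(gD³h_f))]
√(gD⁵h_f/L) = √(9.81·0.406⁵·7.36/1950) = 0.02021
ε/(3.7D) = 1.66×10^-4; √(3.17ν²L/(gD³h_f)) = 4.61×10^-5
Q = -0.965·0.02021·ln(2.126×10^-4) = 0.1649 m³/s
Check: V = 1.27 m/s, Re = 4.01×10^5, f = 0.01866, h_f = 7.41 m ≈ 7.36 m ✓

Q ≈ 0.165 m³/s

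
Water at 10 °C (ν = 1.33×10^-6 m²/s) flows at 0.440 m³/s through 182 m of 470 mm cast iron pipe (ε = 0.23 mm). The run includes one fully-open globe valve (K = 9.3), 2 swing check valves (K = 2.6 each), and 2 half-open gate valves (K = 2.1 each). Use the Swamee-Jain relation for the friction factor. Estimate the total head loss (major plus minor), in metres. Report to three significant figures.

V = 4Q/(πD²) = 2.536 m/s; V²/2g = 0.3278 m
Re = 8.96×10^5, ε/D = 4.89×10^-4 → f = 0.01729 (Swamee-Jain)
Major: h_f = f(L/D)·V²/2g = 0.01729·387.2·0.3278 = 2.195 m
Minor: ΣK = 18.7; h_m = ΣK·V²/2g = 6.130 m
Total H_L = 2.195 + 6.130 = 8.325 m

H_L ≈ 8.32 m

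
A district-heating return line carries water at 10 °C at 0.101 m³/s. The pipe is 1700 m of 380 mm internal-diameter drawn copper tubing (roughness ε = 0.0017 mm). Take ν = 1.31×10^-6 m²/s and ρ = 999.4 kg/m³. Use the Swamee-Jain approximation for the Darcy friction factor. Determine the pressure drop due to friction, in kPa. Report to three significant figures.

Δp ≈ 26.3 kPa

V = 4Q/(πD²) = 4·0.101/(π·0.380²) = 0.8906 m/s
Re = VD/ν = 0.8906·0.380/1.31×10^-6 = 2.58×10^5 → turbulent
ε/D = 0.0017/380 = 4.47×10^-6
Swamee-Jain: f = 0.01483
h_f = f(L/D)V²/(2g) = 0.01483·(1700/0.380)·0.8906²/(2·9.81) = 2.683 m
Δp = ρg·h_f = 999.4·9.81·2.683 = 26.30 kPa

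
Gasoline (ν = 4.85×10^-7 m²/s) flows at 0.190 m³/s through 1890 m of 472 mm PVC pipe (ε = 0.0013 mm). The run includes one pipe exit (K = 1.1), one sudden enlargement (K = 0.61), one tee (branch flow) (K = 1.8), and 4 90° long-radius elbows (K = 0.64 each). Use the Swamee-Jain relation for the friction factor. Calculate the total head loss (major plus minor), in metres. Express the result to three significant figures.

H_L ≈ 3.15 m

V = 4Q/(πD²) = 1.086 m/s; V²/2g = 0.06010 m
Re = 1.06×10^6, ε/D = 2.75×10^-6 → f = 0.01157 (Swamee-Jain)
Major: h_f = f(L/D)·V²/2g = 0.01157·4004·0.06010 = 2.785 m
Minor: ΣK = 6.07; h_m = ΣK·V²/2g = 0.3648 m
Total H_L = 2.785 + 0.3648 = 3.149 m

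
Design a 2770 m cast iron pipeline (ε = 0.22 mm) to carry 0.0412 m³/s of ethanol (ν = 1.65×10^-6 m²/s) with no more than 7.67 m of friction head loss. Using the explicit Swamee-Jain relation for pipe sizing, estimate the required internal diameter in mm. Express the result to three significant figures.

Swamee-Jain (Type III): D = 0.66·[ε^1.25·(LQ²/(gh_f))^4.75 + ν·Q^9.4·(L/(gh_f))^5.2]^0.04
LQ²/(gh_f) = 0.06249; L/(gh_f) = 36.81
Term 1 = ε^1.25·(…)^4.75 = 5.11×10^-11; Term 2 = ν·Q^9.4·(…)^5.2 = 2.19×10^-11
D = 0.66·(5.11×10^-11 + 2.19×10^-11)^0.04 = 0.2595 m = 259 mm
Check: V = 0.779 m/s, Re = 1.23×10^5, f = 0.02138, h_f = 7.06 m ≈ 7.67 m ✓

D ≈ 259 mm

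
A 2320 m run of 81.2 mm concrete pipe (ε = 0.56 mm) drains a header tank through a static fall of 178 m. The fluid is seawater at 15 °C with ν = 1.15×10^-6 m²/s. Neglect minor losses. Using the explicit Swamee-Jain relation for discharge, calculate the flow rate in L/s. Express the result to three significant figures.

Swamee-Jain (Type II): Q = -0.965·√(gD⁵h_f/L)·ln[ε/(3.7D) + √(3.17ν²L/(gD³h_f))]
√(gD⁵h_f/L) = √(9.81·0.0812⁵·178/2320) = 0.001630
ε/(3.7D) = 0.00186; √(3.17ν²L/(gD³h_f)) = 1.02×10^-4
Q = -0.965·0.001630·ln(0.001966) = 0.009802 m³/s
Check: V = 1.89 m/s, Re = 1.34×10^5, f = 0.03434, h_f = 179 m ≈ 178 m ✓

Q ≈ 9.80 L/s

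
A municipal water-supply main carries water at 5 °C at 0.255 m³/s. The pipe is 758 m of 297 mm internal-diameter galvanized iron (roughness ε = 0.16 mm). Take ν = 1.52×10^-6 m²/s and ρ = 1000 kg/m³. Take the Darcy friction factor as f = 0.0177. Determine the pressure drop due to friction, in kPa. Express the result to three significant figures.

Δp ≈ 306 kPa

V = 4Q/(πD²) = 4·0.255/(π·0.297²) = 3.681 m/s
h_f = f(L/D)V²/(2g) = 0.01770·(758/0.297)·3.681²/(2·9.81) = 31.19 m
Δp = ρg·h_f = 1000·9.81·31.19 = 306.0 kPa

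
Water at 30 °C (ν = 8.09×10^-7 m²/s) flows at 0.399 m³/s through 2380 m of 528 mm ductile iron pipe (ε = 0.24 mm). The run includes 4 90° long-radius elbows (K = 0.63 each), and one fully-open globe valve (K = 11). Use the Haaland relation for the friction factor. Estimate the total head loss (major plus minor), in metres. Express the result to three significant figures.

H_L ≈ 15.1 m

V = 4Q/(πD²) = 1.822 m/s; V²/2g = 0.1693 m
Re = 1.19×10^6, ε/D = 4.55×10^-4 → f = 0.01678 (Haaland)
Major: h_f = f(L/D)·V²/2g = 0.01678·4508·0.1693 = 12.80 m
Minor: ΣK = 13.5; h_m = ΣK·V²/2g = 2.288 m
Total H_L = 12.80 + 2.288 = 15.09 m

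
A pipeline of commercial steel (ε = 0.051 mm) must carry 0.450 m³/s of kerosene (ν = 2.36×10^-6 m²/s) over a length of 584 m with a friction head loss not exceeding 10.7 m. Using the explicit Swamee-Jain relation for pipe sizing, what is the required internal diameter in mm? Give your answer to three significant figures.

D ≈ 426 mm

Swamee-Jain (Type III): D = 0.66·[ε^1.25·(LQ²/(gh_f))^4.75 + ν·Q^9.4·(L/(gh_f))^5.2]^0.04
LQ²/(gh_f) = 1.127; L/(gh_f) = 5.564
Term 1 = ε^1.25·(…)^4.75 = 7.59×10^-6; Term 2 = ν·Q^9.4·(…)^5.2 = 9.75×10^-6
D = 0.66·(7.59×10^-6 + 9.75×10^-6)^0.04 = 0.4257 m = 426 mm
Check: V = 3.16 m/s, Re = 5.70×10^5, f = 0.01449, h_f = 10.1 m ≈ 10.7 m ✓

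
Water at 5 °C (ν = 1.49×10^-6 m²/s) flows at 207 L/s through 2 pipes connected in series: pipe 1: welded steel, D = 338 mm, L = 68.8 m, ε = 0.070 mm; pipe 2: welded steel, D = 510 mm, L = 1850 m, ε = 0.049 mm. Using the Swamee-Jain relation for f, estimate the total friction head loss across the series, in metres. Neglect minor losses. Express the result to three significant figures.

Pipe 1: V = 2.307 m/s, Re = 5.23×10^5, ε/D = 2.07×10^-4, f = 0.01552, h_1 = f(L/D)V²/2g = 0.8569 m
Pipe 2: V = 1.013 m/s, Re = 3.47×10^5, ε/D = 9.61×10^-5, f = 0.01510, h_2 = f(L/D)V²/2g = 2.866 m
Series → Q common, losses add: H = Σh = 3.723 m

H ≈ 3.72 m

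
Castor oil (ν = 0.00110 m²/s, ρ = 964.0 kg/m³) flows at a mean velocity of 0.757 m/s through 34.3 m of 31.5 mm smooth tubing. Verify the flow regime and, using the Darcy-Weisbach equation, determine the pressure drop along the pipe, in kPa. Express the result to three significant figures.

Δp ≈ 888 kPa

Re = VD/ν = 0.757·0.03150/0.00110 = 21.7 → laminar (Re < 2300)
f = 64/Re = 2.952
h_f = f(L/D)V²/(2g) = 2.952·(34.3/0.03150)·0.757²/(2·9.81) = 93.90 m
Δp = ρg·h_f = 964.0·9.81·93.90 = 888.0 kPa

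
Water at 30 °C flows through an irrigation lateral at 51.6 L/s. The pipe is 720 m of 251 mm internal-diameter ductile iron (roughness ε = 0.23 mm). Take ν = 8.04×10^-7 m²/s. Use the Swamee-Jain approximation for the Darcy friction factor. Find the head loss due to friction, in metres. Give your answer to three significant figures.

h_f ≈ 3.23 m

V = 4Q/(πD²) = 4·0.0516/(π·0.251²) = 1.043 m/s
Re = VD/ν = 1.043·0.251/8.04×10^-7 = 3.26×10^5 → turbulent
ε/D = 0.23/251 = 9.16×10^-4
Swamee-Jain: f = 0.02031
h_f = f(L/D)V²/(2g) = 0.02031·(720/0.251)·1.043²/(2·9.81) = 3.230 m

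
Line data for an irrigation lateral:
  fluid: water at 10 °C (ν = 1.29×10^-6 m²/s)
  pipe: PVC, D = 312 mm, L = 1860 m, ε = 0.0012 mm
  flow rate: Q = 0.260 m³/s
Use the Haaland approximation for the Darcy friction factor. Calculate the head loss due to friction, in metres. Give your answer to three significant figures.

V = 4Q/(πD²) = 4·0.260/(π·0.312²) = 3.401 m/s
Re = VD/ν = 3.401·0.312/1.29×10^-6 = 8.23×10^5 → turbulent
ε/D = 0.0012/312 = 3.85×10^-6
Haaland: f = 0.01203
h_f = f(L/D)V²/(2g) = 0.01203·(1860/0.312)·3.401²/(2·9.81) = 42.28 m

h_f ≈ 42.3 m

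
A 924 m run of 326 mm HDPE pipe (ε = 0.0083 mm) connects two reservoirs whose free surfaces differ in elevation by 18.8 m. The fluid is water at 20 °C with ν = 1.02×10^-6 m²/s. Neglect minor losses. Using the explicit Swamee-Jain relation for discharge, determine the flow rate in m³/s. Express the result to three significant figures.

Q ≈ 0.274 m³/s

Swamee-Jain (Type II): Q = -0.965·√(gD⁵h_f/L)·ln[ε/(3.7D) + √(3.17ν²L/(gD³h_f))]
√(gD⁵h_f/L) = √(9.81·0.326⁵·18.8/924) = 0.02711
ε/(3.7D) = 6.88×10^-6; √(3.17ν²L/(gD³h_f)) = 2.18×10^-5
Q = -0.965·0.02711·ln(2.872×10^-5) = 0.2736 m³/s
Check: V = 3.28 m/s, Re = 1.05×10^6, f = 0.01213, h_f = 18.8 m ≈ 18.8 m ✓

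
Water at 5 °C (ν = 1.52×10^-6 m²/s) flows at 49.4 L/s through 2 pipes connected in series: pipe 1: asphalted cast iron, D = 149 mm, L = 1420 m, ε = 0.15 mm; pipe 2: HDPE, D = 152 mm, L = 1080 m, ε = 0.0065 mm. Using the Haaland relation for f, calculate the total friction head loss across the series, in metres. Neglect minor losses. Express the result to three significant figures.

H ≈ 121 m

Pipe 1: V = 2.833 m/s, Re = 2.78×10^5, ε/D = 0.00101, f = 0.02062, h_1 = f(L/D)V²/2g = 80.38 m
Pipe 2: V = 2.722 m/s, Re = 2.72×10^5, ε/D = 4.28×10^-5, f = 0.01496, h_2 = f(L/D)V²/2g = 40.14 m
Series → Q common, losses add: H = Σh = 120.5 m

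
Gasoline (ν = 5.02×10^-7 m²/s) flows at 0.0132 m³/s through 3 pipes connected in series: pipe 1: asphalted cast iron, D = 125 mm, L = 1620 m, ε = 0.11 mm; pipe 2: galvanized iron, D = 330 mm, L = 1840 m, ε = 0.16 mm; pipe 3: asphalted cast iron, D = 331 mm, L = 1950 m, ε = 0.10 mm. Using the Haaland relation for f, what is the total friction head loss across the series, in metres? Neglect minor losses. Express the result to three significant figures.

Pipe 1: V = 1.076 m/s, Re = 2.68×10^5, ε/D = 8.80×10^-4, f = 0.02010, h_1 = f(L/D)V²/2g = 15.37 m
Pipe 2: V = 0.1543 m/s, Re = 1.01×10^5, ε/D = 4.85×10^-4, f = 0.01997, h_2 = f(L/D)V²/2g = 0.1351 m
Pipe 3: V = 0.1534 m/s, Re = 1.01×10^5, ε/D = 3.02×10^-4, f = 0.01917, h_3 = f(L/D)V²/2g = 0.1355 m
Series → Q common, losses add: H = Σh = 15.64 m

H ≈ 15.6 m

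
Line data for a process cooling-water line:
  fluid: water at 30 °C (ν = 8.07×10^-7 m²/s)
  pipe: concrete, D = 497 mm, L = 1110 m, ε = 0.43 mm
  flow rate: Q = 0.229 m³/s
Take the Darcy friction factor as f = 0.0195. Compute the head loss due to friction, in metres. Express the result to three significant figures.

h_f ≈ 3.09 m

V = 4Q/(πD²) = 4·0.229/(π·0.497²) = 1.180 m/s
h_f = f(L/D)V²/(2g) = 0.01950·(1110/0.497)·1.180²/(2·9.81) = 3.093 m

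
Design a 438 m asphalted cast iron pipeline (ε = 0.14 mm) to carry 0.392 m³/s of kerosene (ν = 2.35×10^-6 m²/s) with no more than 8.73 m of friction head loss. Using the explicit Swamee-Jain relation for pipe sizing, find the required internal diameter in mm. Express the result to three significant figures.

Swamee-Jain (Type III): D = 0.66·[ε^1.25·(LQ²/(gh_f))^4.75 + ν·Q^9.4·(L/(gh_f))^5.2]^0.04
LQ²/(gh_f) = 0.7859; L/(gh_f) = 5.114
Term 1 = ε^1.25·(…)^4.75 = 4.85×10^-6; Term 2 = ν·Q^9.4·(…)^5.2 = 1.71×10^-6
D = 0.66·(4.85×10^-6 + 1.71×10^-6)^0.04 = 0.4095 m = 409 mm
Check: V = 2.98 m/s, Re = 5.19×10^5, f = 0.01666, h_f = 8.05 m ≈ 8.73 m ✓

D ≈ 409 mm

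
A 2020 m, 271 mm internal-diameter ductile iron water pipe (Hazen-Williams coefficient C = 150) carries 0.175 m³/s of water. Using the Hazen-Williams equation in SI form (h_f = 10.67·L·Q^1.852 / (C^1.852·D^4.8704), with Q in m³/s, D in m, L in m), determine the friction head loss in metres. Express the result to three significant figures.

h_f = 10.67·2020·0.175^1.852 / (150^1.852·0.271^4.8704) = 46.04 m

h_f ≈ 46.0 m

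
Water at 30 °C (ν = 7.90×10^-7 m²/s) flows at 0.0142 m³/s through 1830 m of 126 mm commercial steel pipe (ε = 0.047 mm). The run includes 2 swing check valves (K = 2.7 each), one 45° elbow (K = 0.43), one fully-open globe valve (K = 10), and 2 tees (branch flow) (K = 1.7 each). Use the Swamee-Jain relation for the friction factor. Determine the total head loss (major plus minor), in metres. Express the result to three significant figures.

H_L ≈ 19.0 m

V = 4Q/(πD²) = 1.139 m/s; V²/2g = 0.06610 m
Re = 1.82×10^5, ε/D = 3.73×10^-4 → f = 0.01842 (Swamee-Jain)
Major: h_f = f(L/D)·V²/2g = 0.01842·14524·0.06610 = 17.68 m
Minor: ΣK = 19.2; h_m = ΣK·V²/2g = 1.271 m
Total H_L = 17.68 + 1.271 = 18.95 m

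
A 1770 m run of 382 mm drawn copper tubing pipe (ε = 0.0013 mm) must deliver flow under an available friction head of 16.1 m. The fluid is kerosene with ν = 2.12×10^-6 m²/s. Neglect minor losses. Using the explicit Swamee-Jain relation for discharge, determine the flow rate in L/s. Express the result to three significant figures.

Swamee-Jain (Type II): Q = -0.965·√(gD⁵h_f/L)·ln[ε/(3.7D) + √(3.17ν²L/(gD³h_f))]
√(gD⁵h_f/L) = √(9.81·0.382⁵·16.1/1770) = 0.02694
ε/(3.7D) = 9.20×10^-7; √(3.17ν²L/(gD³h_f)) = 5.35×10^-5
Q = -0.965·0.02694·ln(5.444×10^-5) = 0.2553 m³/s
Check: V = 2.23 m/s, Re = 4.01×10^5, f = 0.01367, h_f = 16.0 m ≈ 16.1 m ✓

Q ≈ 255 L/s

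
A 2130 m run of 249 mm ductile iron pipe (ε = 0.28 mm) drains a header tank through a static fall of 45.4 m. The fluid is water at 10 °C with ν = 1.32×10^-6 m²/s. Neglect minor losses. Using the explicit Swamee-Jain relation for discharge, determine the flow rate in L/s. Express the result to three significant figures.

Swamee-Jain (Type II): Q = -0.965·√(gD⁵h_f/L)·ln[ε/(3.7D) + √(3.17ν²L/(gD³h_f))]
√(gD⁵h_f/L) = √(9.81·0.249⁵·45.4/2130) = 0.01415
ε/(3.7D) = 3.04×10^-4; √(3.17ν²L/(gD³h_f)) = 4.14×10^-5
Q = -0.965·0.01415·ln(3.453×10^-4) = 0.1088 m³/s
Check: V = 2.23 m/s, Re = 4.22×10^5, f = 0.02099, h_f = 45.7 m ≈ 45.4 m ✓

Q ≈ 109 L/s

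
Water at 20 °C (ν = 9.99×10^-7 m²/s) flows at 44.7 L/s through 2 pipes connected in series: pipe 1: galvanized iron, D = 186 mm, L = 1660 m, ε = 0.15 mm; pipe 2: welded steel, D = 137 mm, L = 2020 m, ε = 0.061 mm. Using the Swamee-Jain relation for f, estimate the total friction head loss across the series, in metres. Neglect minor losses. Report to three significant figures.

Pipe 1: V = 1.645 m/s, Re = 3.06×10^5, ε/D = 8.06×10^-4, f = 0.01988, h_1 = f(L/D)V²/2g = 24.47 m
Pipe 2: V = 3.032 m/s, Re = 4.16×10^5, ε/D = 4.45×10^-4, f = 0.01761, h_2 = f(L/D)V²/2g = 121.7 m
Series → Q common, losses add: H = Σh = 146.2 m

H ≈ 146 m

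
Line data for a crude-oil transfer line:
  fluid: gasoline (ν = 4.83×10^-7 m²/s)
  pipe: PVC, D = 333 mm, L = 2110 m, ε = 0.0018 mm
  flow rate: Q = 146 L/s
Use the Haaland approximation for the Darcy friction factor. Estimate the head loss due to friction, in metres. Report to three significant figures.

V = 4Q/(πD²) = 4·0.146/(π·0.333²) = 1.676 m/s
Re = VD/ν = 1.676·0.333/4.83×10^-7 = 1.16×10^6 → turbulent
ε/D = 0.0018/333 = 5.41×10^-6
Haaland: f = 0.01141
h_f = f(L/D)V²/(2g) = 0.01141·(2110/0.333)·1.676²/(2·9.81) = 10.36 m

h_f ≈ 10.4 m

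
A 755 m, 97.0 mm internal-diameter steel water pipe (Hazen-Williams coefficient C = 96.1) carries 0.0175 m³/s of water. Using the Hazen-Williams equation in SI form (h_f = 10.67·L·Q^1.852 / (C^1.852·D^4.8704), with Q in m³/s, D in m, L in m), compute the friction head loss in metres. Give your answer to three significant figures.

h_f ≈ 82.2 m

h_f = 10.67·755·0.0175^1.852 / (96.1^1.852·0.0970^4.8704) = 82.23 m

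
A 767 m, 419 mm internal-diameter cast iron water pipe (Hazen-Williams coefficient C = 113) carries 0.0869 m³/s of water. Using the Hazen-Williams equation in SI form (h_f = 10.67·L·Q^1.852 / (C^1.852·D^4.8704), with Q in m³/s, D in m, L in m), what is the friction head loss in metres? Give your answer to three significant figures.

h_f ≈ 0.968 m

h_f = 10.67·767·0.0869^1.852 / (113^1.852·0.419^4.8704) = 0.9676 m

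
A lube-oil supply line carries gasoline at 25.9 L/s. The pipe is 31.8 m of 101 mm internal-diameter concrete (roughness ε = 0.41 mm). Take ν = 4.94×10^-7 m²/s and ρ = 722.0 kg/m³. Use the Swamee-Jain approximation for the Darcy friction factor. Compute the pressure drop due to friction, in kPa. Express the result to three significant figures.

V = 4Q/(πD²) = 4·0.0259/(π·0.101²) = 3.233 m/s
Re = VD/ν = 3.233·0.101/4.94×10^-7 = 6.61×10^5 → turbulent
ε/D = 0.41/101 = 0.00406
Swamee-Jain: f = 0.02879
h_f = f(L/D)V²/(2g) = 0.02879·(31.8/0.101)·3.233²/(2·9.81) = 4.828 m
Δp = ρg·h_f = 722.0·9.81·4.828 = 34.20 kPa

Δp ≈ 34.2 kPa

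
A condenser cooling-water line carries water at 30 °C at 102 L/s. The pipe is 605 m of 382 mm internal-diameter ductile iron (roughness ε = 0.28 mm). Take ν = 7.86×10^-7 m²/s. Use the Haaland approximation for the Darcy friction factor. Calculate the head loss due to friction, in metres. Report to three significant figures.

h_f ≈ 1.22 m

V = 4Q/(πD²) = 4·0.102/(π·0.382²) = 0.8900 m/s
Re = VD/ν = 0.8900·0.382/7.86×10^-7 = 4.33×10^5 → turbulent
ε/D = 0.28/382 = 7.33×10^-4
Haaland: f = 0.01901
h_f = f(L/D)V²/(2g) = 0.01901·(605/0.382)·0.8900²/(2·9.81) = 1.216 m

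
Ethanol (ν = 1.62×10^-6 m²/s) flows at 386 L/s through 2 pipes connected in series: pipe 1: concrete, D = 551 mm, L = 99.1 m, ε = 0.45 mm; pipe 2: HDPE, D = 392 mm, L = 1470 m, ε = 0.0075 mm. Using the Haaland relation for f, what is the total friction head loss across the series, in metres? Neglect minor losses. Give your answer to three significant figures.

Pipe 1: V = 1.619 m/s, Re = 5.51×10^5, ε/D = 8.17×10^-4, f = 0.01929, h_1 = f(L/D)V²/2g = 0.4634 m
Pipe 2: V = 3.198 m/s, Re = 7.74×10^5, ε/D = 1.91×10^-5, f = 0.01240, h_2 = f(L/D)V²/2g = 24.25 m
Series → Q common, losses add: H = Σh = 24.71 m

H ≈ 24.7 m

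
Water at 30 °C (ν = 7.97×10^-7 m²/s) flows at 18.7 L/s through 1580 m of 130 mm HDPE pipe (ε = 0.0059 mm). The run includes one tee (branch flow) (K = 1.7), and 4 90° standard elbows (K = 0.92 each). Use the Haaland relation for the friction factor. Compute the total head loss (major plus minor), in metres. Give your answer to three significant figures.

V = 4Q/(πD²) = 1.409 m/s; V²/2g = 0.1012 m
Re = 2.30×10^5, ε/D = 4.54×10^-5 → f = 0.01542 (Haaland)
Major: h_f = f(L/D)·V²/2g = 0.01542·12154·0.1012 = 18.96 m
Minor: ΣK = 5.38; h_m = ΣK·V²/2g = 0.5443 m
Total H_L = 18.96 + 0.5443 = 19.50 m

H_L ≈ 19.5 m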